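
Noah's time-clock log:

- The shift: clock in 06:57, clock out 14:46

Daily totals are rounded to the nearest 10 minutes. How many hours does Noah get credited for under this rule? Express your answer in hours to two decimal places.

7.83 hours

The shift: 06:57–14:46 = 7 h 49 min → rounds to 7 h 50 min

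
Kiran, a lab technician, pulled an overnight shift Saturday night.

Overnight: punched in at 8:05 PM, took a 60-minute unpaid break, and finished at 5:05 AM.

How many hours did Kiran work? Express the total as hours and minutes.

Overnight: 8:05 PM → midnight = 3 h 55 min; midnight → 5:05 AM = 5 h 5 min; span 9 h 0 min; less 60 min break → 8 h 0 min

8 h 0 min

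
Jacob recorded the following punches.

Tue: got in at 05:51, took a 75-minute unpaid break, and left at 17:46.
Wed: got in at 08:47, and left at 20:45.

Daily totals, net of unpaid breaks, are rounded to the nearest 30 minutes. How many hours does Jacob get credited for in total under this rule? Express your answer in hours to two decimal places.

22.50 hours

Tue: 05:51–17:46 = 11 h 55 min − 75 min = 10 h 40 min → rounds to 10 h 30 min
Wed: 08:47–20:45 = 11 h 58 min → rounds to 12 h 0 min
Total credited: 22 h 30 min.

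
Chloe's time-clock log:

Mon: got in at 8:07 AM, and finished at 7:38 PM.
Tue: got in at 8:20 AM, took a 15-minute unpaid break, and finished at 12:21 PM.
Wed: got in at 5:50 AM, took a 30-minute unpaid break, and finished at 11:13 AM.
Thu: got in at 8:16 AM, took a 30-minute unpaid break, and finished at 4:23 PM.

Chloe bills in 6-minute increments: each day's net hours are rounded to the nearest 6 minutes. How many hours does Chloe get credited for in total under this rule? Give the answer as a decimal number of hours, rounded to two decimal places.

27.80 hours

Mon: 8:07 AM–7:38 PM = 11 h 31 min → rounds to 11 h 30 min
Tue: 8:20 AM–12:21 PM = 4 h 1 min − 15 min = 3 h 46 min → rounds to 3 h 48 min
Wed: 5:50 AM–11:13 AM = 5 h 23 min − 30 min = 4 h 53 min → rounds to 4 h 54 min
Thu: 8:16 AM–4:23 PM = 8 h 7 min − 30 min = 7 h 37 min → rounds to 7 h 36 min
Total credited: 27 h 48 min.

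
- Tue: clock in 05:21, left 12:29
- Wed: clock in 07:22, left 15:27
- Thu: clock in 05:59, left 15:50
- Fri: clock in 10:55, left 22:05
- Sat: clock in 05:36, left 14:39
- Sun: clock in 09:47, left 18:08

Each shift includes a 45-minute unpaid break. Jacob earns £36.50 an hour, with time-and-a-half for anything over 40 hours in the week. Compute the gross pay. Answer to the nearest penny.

Tue: 05:21–12:29 = 7 h 8 min; less 45 min break → 6 h 23 min
Wed: 07:22–15:27 = 8 h 5 min; less 45 min break → 7 h 20 min
Thu: 05:59–15:50 = 9 h 51 min; less 45 min break → 9 h 6 min
Fri: 10:55–22:05 = 11 h 10 min; less 45 min break → 10 h 25 min
Sat: 05:36–14:39 = 9 h 3 min; less 45 min break → 8 h 18 min
Sun: 09:47–18:08 = 8 h 21 min; less 45 min break → 7 h 36 min
Total worked: 49 h 8 min = 2948 min.
Regular 40 h 0 min = 2400 min at £36.50/h; overtime 9 h 8 min = 548 min at £54.75/h.
Pay = (2400 × £36.50 + 548 × £54.75) ÷ 60 = £1960.05.

£1960.05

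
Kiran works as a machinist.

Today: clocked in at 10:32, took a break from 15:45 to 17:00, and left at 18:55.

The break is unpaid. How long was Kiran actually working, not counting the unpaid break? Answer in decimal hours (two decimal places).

7.13 hours

Today: 10:32–18:55 = 8 h 23 min; less 75 min break → 7 h 8 min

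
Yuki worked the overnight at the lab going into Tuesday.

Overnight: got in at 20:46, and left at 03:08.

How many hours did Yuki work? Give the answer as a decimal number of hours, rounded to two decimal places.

Overnight: 20:46 → midnight = 3 h 14 min; midnight → 03:08 = 3 h 8 min; span 6 h 22 min

6.37 hours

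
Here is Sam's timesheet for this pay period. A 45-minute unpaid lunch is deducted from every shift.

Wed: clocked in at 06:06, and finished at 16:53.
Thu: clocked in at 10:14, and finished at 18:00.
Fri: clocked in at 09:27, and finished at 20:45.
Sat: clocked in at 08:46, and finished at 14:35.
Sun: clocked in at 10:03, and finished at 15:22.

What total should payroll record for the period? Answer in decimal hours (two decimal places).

37.23 hours

Wed: 06:06–16:53 = 10 h 47 min; less 45 min break → 10 h 2 min
Thu: 10:14–18:00 = 7 h 46 min; less 45 min break → 7 h 1 min
Fri: 09:27–20:45 = 11 h 18 min; less 45 min break → 10 h 33 min
Sat: 08:46–14:35 = 5 h 49 min; less 45 min break → 5 h 4 min
Sun: 10:03–15:22 = 5 h 19 min; less 45 min break → 4 h 34 min
Total: 10 h 2 min + 7 h 1 min + 10 h 33 min + 5 h 4 min + 4 h 34 min = 37 h 14 min.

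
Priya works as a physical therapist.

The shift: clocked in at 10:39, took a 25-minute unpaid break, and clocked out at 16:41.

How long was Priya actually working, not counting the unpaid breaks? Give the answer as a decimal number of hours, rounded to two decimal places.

5.62 hours

The shift: 10:39–16:41 = 6 h 2 min; less 25 min break → 5 h 37 min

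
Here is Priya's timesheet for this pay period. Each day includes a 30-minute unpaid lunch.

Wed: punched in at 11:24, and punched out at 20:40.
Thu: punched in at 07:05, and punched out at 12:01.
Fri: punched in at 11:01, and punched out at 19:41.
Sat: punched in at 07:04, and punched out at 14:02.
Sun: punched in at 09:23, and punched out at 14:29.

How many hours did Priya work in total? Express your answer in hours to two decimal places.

Wed: 11:24–20:40 = 9 h 16 min; less 30 min break → 8 h 46 min
Thu: 07:05–12:01 = 4 h 56 min; less 30 min break → 4 h 26 min
Fri: 11:01–19:41 = 8 h 40 min; less 30 min break → 8 h 10 min
Sat: 07:04–14:02 = 6 h 58 min; less 30 min break → 6 h 28 min
Sun: 09:23–14:29 = 5 h 6 min; less 30 min break → 4 h 36 min
Total: 8 h 46 min + 4 h 26 min + 8 h 10 min + 6 h 28 min + 4 h 36 min = 32 h 26 min.

32.43 hours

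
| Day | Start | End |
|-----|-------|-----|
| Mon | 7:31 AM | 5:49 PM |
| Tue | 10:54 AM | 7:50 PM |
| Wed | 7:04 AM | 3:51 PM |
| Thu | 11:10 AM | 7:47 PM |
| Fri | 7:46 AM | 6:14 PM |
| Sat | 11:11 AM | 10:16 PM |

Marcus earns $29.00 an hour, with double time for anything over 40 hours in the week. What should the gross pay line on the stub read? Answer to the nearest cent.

Mon: 7:31 AM–5:49 PM = 10 h 18 min
Tue: 10:54 AM–7:50 PM = 8 h 56 min
Wed: 7:04 AM–3:51 PM = 8 h 47 min
Thu: 11:10 AM–7:47 PM = 8 h 37 min
Fri: 7:46 AM–6:14 PM = 10 h 28 min
Sat: 11:11 AM–10:16 PM = 11 h 5 min
Total worked: 58 h 11 min = 3491 min.
Regular 40 h 0 min = 2400 min at $29.00/h; overtime 18 h 11 min = 1091 min at $58.00/h.
Pay = (2400 × $29.00 + 1091 × $58.00) ÷ 60 = $2214.63.

$2214.63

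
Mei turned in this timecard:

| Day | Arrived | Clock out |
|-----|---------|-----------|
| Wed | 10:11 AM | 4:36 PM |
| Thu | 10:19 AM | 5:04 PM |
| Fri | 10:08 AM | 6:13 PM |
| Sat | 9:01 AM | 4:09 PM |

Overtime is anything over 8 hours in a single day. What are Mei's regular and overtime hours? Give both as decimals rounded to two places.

Wed: 10:11 AM–4:36 PM = 6 h 25 min
Thu: 10:19 AM–5:04 PM = 6 h 45 min
Fri: 10:08 AM–6:13 PM = 8 h 5 min
Sat: 9:01 AM–4:09 PM = 7 h 8 min
Wed reg 6 h 25 min / OT 0 h 0 min; Thu reg 6 h 45 min / OT 0 h 0 min; Fri reg 8 h 0 min / OT 0 h 5 min; Sat reg 7 h 8 min / OT 0 h 0 min.
Totals: regular 28 h 18 min, overtime 0 h 5 min.

Regular 28.30 hours, overtime 0.08 hours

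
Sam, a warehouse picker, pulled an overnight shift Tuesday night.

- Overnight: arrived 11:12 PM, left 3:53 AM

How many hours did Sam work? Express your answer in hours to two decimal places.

4.68 hours

Overnight: 11:12 PM → midnight = 0 h 48 min; midnight → 3:53 AM = 3 h 53 min; span 4 h 41 min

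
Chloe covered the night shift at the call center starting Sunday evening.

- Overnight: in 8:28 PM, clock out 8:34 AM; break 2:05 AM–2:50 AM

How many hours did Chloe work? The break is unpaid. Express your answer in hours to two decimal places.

11.35 hours

Overnight: 8:28 PM → midnight = 3 h 32 min; midnight → 8:34 AM = 8 h 34 min; span 12 h 6 min; less 45 min break → 11 h 21 min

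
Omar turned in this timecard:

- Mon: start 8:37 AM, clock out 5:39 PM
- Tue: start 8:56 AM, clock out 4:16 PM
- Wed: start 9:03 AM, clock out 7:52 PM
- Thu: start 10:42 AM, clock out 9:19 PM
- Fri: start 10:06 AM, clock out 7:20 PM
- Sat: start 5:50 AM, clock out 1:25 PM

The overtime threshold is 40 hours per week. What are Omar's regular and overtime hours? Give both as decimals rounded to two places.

Regular 40.00 hours, overtime 14.62 hours

Mon: 8:37 AM–5:39 PM = 9 h 2 min
Tue: 8:56 AM–4:16 PM = 7 h 20 min
Wed: 9:03 AM–7:52 PM = 10 h 49 min
Thu: 10:42 AM–9:19 PM = 10 h 37 min
Fri: 10:06 AM–7:20 PM = 9 h 14 min
Sat: 5:50 AM–1:25 PM = 7 h 35 min
Total worked: 54 h 37 min = 54.62 h.
Threshold 40 h → overtime 14 h 37 min, regular 40 h 0 min.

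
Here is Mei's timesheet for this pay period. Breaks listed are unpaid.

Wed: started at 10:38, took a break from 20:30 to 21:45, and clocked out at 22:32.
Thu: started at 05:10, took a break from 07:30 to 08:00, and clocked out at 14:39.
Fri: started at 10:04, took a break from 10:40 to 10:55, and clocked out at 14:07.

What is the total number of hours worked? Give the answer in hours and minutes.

Wed: 10:38–22:32 = 11 h 54 min; less 75 min break → 10 h 39 min
Thu: 05:10–14:39 = 9 h 29 min; less 30 min break → 8 h 59 min
Fri: 10:04–14:07 = 4 h 3 min; less 15 min break → 3 h 48 min
Total: 10 h 39 min + 8 h 59 min + 3 h 48 min = 23 h 26 min.

23 h 26 min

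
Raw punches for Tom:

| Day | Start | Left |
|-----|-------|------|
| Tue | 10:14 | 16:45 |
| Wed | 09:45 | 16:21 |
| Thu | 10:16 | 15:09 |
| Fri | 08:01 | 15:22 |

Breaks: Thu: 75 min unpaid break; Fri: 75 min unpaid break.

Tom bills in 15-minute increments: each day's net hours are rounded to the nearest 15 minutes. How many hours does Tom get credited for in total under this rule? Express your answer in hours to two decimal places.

Tue: 10:14–16:45 = 6 h 31 min → rounds to 6 h 30 min
Wed: 09:45–16:21 = 6 h 36 min → rounds to 6 h 30 min
Thu: 10:16–15:09 = 4 h 53 min − 75 min = 3 h 38 min → rounds to 3 h 45 min
Fri: 08:01–15:22 = 7 h 21 min − 75 min = 6 h 6 min → rounds to 6 h 0 min
Total credited: 22 h 45 min.

22.75 hours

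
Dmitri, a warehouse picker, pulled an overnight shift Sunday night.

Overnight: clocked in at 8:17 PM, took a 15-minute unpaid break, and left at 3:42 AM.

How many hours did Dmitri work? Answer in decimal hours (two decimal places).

7.17 hours

Overnight: 8:17 PM → midnight = 3 h 43 min; midnight → 3:42 AM = 3 h 42 min; span 7 h 25 min; less 15 min break → 7 h 10 min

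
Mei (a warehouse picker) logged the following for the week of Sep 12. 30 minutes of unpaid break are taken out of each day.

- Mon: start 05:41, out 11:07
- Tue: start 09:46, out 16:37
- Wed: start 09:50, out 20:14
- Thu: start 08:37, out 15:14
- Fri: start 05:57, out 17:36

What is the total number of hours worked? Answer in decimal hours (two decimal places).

38.45 hours

Mon: 05:41–11:07 = 5 h 26 min; less 30 min break → 4 h 56 min
Tue: 09:46–16:37 = 6 h 51 min; less 30 min break → 6 h 21 min
Wed: 09:50–20:14 = 10 h 24 min; less 30 min break → 9 h 54 min
Thu: 08:37–15:14 = 6 h 37 min; less 30 min break → 6 h 7 min
Fri: 05:57–17:36 = 11 h 39 min; less 30 min break → 11 h 9 min
Total: 4 h 56 min + 6 h 21 min + 9 h 54 min + 6 h 7 min + 11 h 9 min = 38 h 27 min.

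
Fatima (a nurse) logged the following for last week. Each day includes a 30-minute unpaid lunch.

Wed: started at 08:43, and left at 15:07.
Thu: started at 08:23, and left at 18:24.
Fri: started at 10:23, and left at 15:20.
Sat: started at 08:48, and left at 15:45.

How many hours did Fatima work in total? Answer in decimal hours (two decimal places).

Wed: 08:43–15:07 = 6 h 24 min; less 30 min break → 5 h 54 min
Thu: 08:23–18:24 = 10 h 1 min; less 30 min break → 9 h 31 min
Fri: 10:23–15:20 = 4 h 57 min; less 30 min break → 4 h 27 min
Sat: 08:48–15:45 = 6 h 57 min; less 30 min break → 6 h 27 min
Total: 5 h 54 min + 9 h 31 min + 4 h 27 min + 6 h 27 min = 26 h 19 min.

26.32 hours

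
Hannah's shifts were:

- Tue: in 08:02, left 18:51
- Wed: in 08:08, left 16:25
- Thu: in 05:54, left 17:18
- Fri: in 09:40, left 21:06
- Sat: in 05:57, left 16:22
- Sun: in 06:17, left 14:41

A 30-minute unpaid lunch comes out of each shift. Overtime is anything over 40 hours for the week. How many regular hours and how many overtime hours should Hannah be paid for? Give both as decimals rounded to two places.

Tue: 08:02–18:51 = 10 h 49 min; less 30 min break → 10 h 19 min
Wed: 08:08–16:25 = 8 h 17 min; less 30 min break → 7 h 47 min
Thu: 05:54–17:18 = 11 h 24 min; less 30 min break → 10 h 54 min
Fri: 09:40–21:06 = 11 h 26 min; less 30 min break → 10 h 56 min
Sat: 05:57–16:22 = 10 h 25 min; less 30 min break → 9 h 55 min
Sun: 06:17–14:41 = 8 h 24 min; less 30 min break → 7 h 54 min
Total worked: 57 h 45 min = 57.75 h.
Threshold 40 h → overtime 17 h 45 min, regular 40 h 0 min.

Regular 40.00 hours, overtime 17.75 hours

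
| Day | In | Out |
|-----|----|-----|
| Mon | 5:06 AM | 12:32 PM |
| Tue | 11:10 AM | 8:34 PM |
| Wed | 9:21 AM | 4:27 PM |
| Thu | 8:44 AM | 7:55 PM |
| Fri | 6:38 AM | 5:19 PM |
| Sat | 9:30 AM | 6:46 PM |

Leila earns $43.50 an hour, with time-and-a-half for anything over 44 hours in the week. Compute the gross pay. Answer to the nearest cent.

Mon: 5:06 AM–12:32 PM = 7 h 26 min
Tue: 11:10 AM–8:34 PM = 9 h 24 min
Wed: 9:21 AM–4:27 PM = 7 h 6 min
Thu: 8:44 AM–7:55 PM = 11 h 11 min
Fri: 6:38 AM–5:19 PM = 10 h 41 min
Sat: 9:30 AM–6:46 PM = 9 h 16 min
Total worked: 55 h 4 min = 3304 min.
Regular 44 h 0 min = 2640 min at $43.50/h; overtime 11 h 4 min = 664 min at $65.25/h.
Pay = (2640 × $43.50 + 664 × $65.25) ÷ 60 = $2636.10.

$2636.10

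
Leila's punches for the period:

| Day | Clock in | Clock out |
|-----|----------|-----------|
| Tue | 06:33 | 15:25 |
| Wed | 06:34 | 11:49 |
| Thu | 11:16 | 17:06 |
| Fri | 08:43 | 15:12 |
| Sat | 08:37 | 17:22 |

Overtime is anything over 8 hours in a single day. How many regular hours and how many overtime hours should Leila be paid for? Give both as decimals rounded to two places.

Tue: 06:33–15:25 = 8 h 52 min
Wed: 06:34–11:49 = 5 h 15 min
Thu: 11:16–17:06 = 5 h 50 min
Fri: 08:43–15:12 = 6 h 29 min
Sat: 08:37–17:22 = 8 h 45 min
Tue reg 8 h 0 min / OT 0 h 52 min; Wed reg 5 h 15 min / OT 0 h 0 min; Thu reg 5 h 50 min / OT 0 h 0 min; Fri reg 6 h 29 min / OT 0 h 0 min; Sat reg 8 h 0 min / OT 0 h 45 min.
Totals: regular 33 h 34 min, overtime 1 h 37 min.

Regular 33.57 hours, overtime 1.62 hours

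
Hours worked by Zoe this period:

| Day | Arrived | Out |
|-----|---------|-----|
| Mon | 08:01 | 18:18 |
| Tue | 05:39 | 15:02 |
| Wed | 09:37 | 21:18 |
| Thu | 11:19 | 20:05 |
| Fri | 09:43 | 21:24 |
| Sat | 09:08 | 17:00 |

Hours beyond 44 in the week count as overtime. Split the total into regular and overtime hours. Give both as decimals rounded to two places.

Regular 44.00 hours, overtime 15.67 hours

Mon: 08:01–18:18 = 10 h 17 min
Tue: 05:39–15:02 = 9 h 23 min
Wed: 09:37–21:18 = 11 h 41 min
Thu: 11:19–20:05 = 8 h 46 min
Fri: 09:43–21:24 = 11 h 41 min
Sat: 09:08–17:00 = 7 h 52 min
Total worked: 59 h 40 min = 59.67 h.
Threshold 44 h → overtime 15 h 40 min, regular 44 h 0 min.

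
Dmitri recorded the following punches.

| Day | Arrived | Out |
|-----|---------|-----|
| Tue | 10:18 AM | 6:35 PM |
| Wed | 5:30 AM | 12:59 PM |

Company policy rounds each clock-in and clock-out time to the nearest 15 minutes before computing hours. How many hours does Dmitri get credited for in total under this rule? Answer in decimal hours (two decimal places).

15.75 hours

Tue: in 10:18 AM→10:15 AM, out 6:35 PM→6:30 PM; 8 h 15 min
Wed: in 5:30 AM→5:30 AM, out 12:59 PM→1:00 PM; 7 h 30 min
Total credited: 15 h 45 min.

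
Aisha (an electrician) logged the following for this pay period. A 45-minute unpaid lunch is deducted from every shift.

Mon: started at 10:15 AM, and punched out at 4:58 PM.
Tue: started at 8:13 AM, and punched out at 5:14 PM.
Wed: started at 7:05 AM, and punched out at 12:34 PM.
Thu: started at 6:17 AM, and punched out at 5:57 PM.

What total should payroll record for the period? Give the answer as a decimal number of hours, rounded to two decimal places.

Mon: 10:15 AM–4:58 PM = 6 h 43 min; less 45 min break → 5 h 58 min
Tue: 8:13 AM–5:14 PM = 9 h 1 min; less 45 min break → 8 h 16 min
Wed: 7:05 AM–12:34 PM = 5 h 29 min; less 45 min break → 4 h 44 min
Thu: 6:17 AM–5:57 PM = 11 h 40 min; less 45 min break → 10 h 55 min
Total: 5 h 58 min + 8 h 16 min + 4 h 44 min + 10 h 55 min = 29 h 53 min.

29.88 hours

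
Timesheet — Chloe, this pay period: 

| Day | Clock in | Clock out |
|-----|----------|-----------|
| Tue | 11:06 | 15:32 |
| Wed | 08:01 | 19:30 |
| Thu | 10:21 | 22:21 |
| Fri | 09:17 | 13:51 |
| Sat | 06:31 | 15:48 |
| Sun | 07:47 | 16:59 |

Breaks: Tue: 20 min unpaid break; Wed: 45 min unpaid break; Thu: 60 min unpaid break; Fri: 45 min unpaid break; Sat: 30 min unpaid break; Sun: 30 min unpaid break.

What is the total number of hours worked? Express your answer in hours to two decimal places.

47.13 hours

Tue: 11:06–15:32 = 4 h 26 min; less 20 min break → 4 h 6 min
Wed: 08:01–19:30 = 11 h 29 min; less 45 min break → 10 h 44 min
Thu: 10:21–22:21 = 12 h 0 min; less 60 min break → 11 h 0 min
Fri: 09:17–13:51 = 4 h 34 min; less 45 min break → 3 h 49 min
Sat: 06:31–15:48 = 9 h 17 min; less 30 min break → 8 h 47 min
Sun: 07:47–16:59 = 9 h 12 min; less 30 min break → 8 h 42 min
Total: 4 h 6 min + 10 h 44 min + 11 h 0 min + 3 h 49 min + 8 h 47 min + 8 h 42 min = 47 h 8 min.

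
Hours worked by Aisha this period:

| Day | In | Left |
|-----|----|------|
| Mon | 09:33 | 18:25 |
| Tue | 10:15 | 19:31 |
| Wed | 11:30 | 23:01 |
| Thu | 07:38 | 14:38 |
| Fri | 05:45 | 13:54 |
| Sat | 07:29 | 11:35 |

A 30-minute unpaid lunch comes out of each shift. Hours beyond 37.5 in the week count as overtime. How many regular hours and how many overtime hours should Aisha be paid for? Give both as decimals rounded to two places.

Regular 37.50 hours, overtime 8.40 hours

Mon: 09:33–18:25 = 8 h 52 min; less 30 min break → 8 h 22 min
Tue: 10:15–19:31 = 9 h 16 min; less 30 min break → 8 h 46 min
Wed: 11:30–23:01 = 11 h 31 min; less 30 min break → 11 h 1 min
Thu: 07:38–14:38 = 7 h 0 min; less 30 min break → 6 h 30 min
Fri: 05:45–13:54 = 8 h 9 min; less 30 min break → 7 h 39 min
Sat: 07:29–11:35 = 4 h 6 min; less 30 min break → 3 h 36 min
Total worked: 45 h 54 min = 45.90 h.
Threshold 37.5 h → overtime 8 h 24 min, regular 37 h 30 min.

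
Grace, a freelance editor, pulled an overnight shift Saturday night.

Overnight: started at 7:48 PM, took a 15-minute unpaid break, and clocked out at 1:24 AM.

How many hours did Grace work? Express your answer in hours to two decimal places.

Overnight: 7:48 PM → midnight = 4 h 12 min; midnight → 1:24 AM = 1 h 24 min; span 5 h 36 min; less 15 min break → 5 h 21 min

5.35 hours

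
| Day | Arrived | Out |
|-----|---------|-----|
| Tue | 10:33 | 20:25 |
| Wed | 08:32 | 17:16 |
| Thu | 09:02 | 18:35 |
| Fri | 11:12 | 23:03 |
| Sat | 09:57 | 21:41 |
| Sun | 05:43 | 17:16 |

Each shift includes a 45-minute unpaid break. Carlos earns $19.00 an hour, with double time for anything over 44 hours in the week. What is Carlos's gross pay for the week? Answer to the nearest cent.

$1397.77

Tue: 10:33–20:25 = 9 h 52 min; less 45 min break → 9 h 7 min
Wed: 08:32–17:16 = 8 h 44 min; less 45 min break → 7 h 59 min
Thu: 09:02–18:35 = 9 h 33 min; less 45 min break → 8 h 48 min
Fri: 11:12–23:03 = 11 h 51 min; less 45 min break → 11 h 6 min
Sat: 09:57–21:41 = 11 h 44 min; less 45 min break → 10 h 59 min
Sun: 05:43–17:16 = 11 h 33 min; less 45 min break → 10 h 48 min
Total worked: 58 h 47 min = 3527 min.
Regular 44 h 0 min = 2640 min at $19.00/h; overtime 14 h 47 min = 887 min at $38.00/h.
Pay = (2640 × $19.00 + 887 × $38.00) ÷ 60 = $1397.77.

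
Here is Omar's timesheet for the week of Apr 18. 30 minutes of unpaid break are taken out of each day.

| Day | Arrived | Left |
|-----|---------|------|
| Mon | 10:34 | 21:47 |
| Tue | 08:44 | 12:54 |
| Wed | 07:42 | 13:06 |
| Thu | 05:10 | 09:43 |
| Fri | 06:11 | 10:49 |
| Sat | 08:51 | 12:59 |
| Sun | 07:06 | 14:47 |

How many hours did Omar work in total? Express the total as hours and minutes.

38 h 17 min

Mon: 10:34–21:47 = 11 h 13 min; less 30 min break → 10 h 43 min
Tue: 08:44–12:54 = 4 h 10 min; less 30 min break → 3 h 40 min
Wed: 07:42–13:06 = 5 h 24 min; less 30 min break → 4 h 54 min
Thu: 05:10–09:43 = 4 h 33 min; less 30 min break → 4 h 3 min
Fri: 06:11–10:49 = 4 h 38 min; less 30 min break → 4 h 8 min
Sat: 08:51–12:59 = 4 h 8 min; less 30 min break → 3 h 38 min
Sun: 07:06–14:47 = 7 h 41 min; less 30 min break → 7 h 11 min
Total: 10 h 43 min + 3 h 40 min + 4 h 54 min + 4 h 3 min + 4 h 8 min + 3 h 38 min + 7 h 11 min = 38 h 17 min.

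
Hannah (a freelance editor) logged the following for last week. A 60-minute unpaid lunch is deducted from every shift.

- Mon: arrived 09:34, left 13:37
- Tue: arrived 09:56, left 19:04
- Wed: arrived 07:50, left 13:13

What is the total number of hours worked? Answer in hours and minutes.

15 h 34 min

Mon: 09:34–13:37 = 4 h 3 min; less 60 min break → 3 h 3 min
Tue: 09:56–19:04 = 9 h 8 min; less 60 min break → 8 h 8 min
Wed: 07:50–13:13 = 5 h 23 min; less 60 min break → 4 h 23 min
Total: 3 h 3 min + 8 h 8 min + 4 h 23 min = 15 h 34 min.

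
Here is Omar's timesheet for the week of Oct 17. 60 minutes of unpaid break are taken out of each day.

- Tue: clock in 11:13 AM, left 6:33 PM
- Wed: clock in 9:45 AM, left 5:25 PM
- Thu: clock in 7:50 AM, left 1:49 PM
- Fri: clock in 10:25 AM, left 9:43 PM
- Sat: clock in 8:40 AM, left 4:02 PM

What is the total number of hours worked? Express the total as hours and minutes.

Tue: 11:13 AM–6:33 PM = 7 h 20 min; less 60 min break → 6 h 20 min
Wed: 9:45 AM–5:25 PM = 7 h 40 min; less 60 min break → 6 h 40 min
Thu: 7:50 AM–1:49 PM = 5 h 59 min; less 60 min break → 4 h 59 min
Fri: 10:25 AM–9:43 PM = 11 h 18 min; less 60 min break → 10 h 18 min
Sat: 8:40 AM–4:02 PM = 7 h 22 min; less 60 min break → 6 h 22 min
Total: 6 h 20 min + 6 h 40 min + 4 h 59 min + 10 h 18 min + 6 h 22 min = 34 h 39 min.

34 h 39 min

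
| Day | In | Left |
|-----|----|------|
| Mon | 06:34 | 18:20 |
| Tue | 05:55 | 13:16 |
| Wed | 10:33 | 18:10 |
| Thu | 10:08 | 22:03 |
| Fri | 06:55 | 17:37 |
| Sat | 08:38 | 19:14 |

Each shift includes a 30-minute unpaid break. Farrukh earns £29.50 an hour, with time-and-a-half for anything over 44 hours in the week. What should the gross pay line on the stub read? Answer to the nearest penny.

Mon: 06:34–18:20 = 11 h 46 min; less 30 min break → 11 h 16 min
Tue: 05:55–13:16 = 7 h 21 min; less 30 min break → 6 h 51 min
Wed: 10:33–18:10 = 7 h 37 min; less 30 min break → 7 h 7 min
Thu: 10:08–22:03 = 11 h 55 min; less 30 min break → 11 h 25 min
Fri: 06:55–17:37 = 10 h 42 min; less 30 min break → 10 h 12 min
Sat: 08:38–19:14 = 10 h 36 min; less 30 min break → 10 h 6 min
Total worked: 56 h 57 min = 3417 min.
Regular 44 h 0 min = 2640 min at £29.50/h; overtime 12 h 57 min = 777 min at £44.25/h.
Pay = (2640 × £29.50 + 777 × £44.25) ÷ 60 = £1871.04.

£1871.04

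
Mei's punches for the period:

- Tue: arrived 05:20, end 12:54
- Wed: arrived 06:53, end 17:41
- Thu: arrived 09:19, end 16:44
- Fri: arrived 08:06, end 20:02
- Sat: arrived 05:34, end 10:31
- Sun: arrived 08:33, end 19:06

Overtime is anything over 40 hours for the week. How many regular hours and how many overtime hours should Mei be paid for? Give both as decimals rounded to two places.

Regular 40.00 hours, overtime 13.22 hours

Tue: 05:20–12:54 = 7 h 34 min
Wed: 06:53–17:41 = 10 h 48 min
Thu: 09:19–16:44 = 7 h 25 min
Fri: 08:06–20:02 = 11 h 56 min
Sat: 05:34–10:31 = 4 h 57 min
Sun: 08:33–19:06 = 10 h 33 min
Total worked: 53 h 13 min = 53.22 h.
Threshold 40 h → overtime 13 h 13 min, regular 40 h 0 min.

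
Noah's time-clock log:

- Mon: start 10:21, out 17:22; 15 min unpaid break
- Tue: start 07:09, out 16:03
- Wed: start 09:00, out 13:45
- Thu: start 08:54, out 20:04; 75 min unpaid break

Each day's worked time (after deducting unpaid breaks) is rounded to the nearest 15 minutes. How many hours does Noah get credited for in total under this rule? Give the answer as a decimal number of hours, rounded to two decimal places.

30.50 hours

Mon: 10:21–17:22 = 7 h 1 min − 15 min = 6 h 46 min → rounds to 6 h 45 min
Tue: 07:09–16:03 = 8 h 54 min → rounds to 9 h 0 min
Wed: 09:00–13:45 = 4 h 45 min → rounds to 4 h 45 min
Thu: 08:54–20:04 = 11 h 10 min − 75 min = 9 h 55 min → rounds to 10 h 0 min
Total credited: 30 h 30 min.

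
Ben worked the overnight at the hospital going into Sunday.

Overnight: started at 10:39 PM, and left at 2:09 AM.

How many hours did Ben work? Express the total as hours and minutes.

Overnight: 10:39 PM → midnight = 1 h 21 min; midnight → 2:09 AM = 2 h 9 min; span 3 h 30 min

3 h 30 min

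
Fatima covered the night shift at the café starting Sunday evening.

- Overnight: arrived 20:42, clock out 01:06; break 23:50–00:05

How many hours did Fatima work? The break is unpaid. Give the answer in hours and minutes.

4 h 9 min

Overnight: 20:42 → midnight = 3 h 18 min; midnight → 01:06 = 1 h 6 min; span 4 h 24 min; less 15 min break → 4 h 9 min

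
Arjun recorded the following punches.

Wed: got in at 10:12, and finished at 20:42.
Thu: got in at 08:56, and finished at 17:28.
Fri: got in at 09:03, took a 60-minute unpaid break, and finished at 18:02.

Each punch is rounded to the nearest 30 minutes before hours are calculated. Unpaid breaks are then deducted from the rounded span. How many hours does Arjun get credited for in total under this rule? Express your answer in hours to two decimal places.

Wed: in 10:12→10:00, out 20:42→20:30; 10 h 30 min
Thu: in 08:56→09:00, out 17:28→17:30; 8 h 30 min
Fri: in 09:03→09:00, out 18:02→18:00; 9 h 0 min − 60 min = 8 h 0 min
Total credited: 27 h 0 min.

27.00 hours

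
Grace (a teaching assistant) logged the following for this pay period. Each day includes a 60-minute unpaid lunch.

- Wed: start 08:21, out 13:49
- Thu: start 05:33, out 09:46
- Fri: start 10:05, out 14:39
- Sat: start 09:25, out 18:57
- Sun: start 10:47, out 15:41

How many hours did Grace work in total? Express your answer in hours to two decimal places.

Wed: 08:21–13:49 = 5 h 28 min; less 60 min break → 4 h 28 min
Thu: 05:33–09:46 = 4 h 13 min; less 60 min break → 3 h 13 min
Fri: 10:05–14:39 = 4 h 34 min; less 60 min break → 3 h 34 min
Sat: 09:25–18:57 = 9 h 32 min; less 60 min break → 8 h 32 min
Sun: 10:47–15:41 = 4 h 54 min; less 60 min break → 3 h 54 min
Total: 4 h 28 min + 3 h 13 min + 3 h 34 min + 8 h 32 min + 3 h 54 min = 23 h 41 min.

23.68 hours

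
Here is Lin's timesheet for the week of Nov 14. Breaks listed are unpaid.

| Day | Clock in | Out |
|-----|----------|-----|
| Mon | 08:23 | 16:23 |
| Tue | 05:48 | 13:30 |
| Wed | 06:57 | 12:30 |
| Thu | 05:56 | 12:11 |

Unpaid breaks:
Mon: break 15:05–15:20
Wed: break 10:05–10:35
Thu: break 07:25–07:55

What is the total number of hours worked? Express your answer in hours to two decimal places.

26.25 hours

Mon: 08:23–16:23 = 8 h 0 min; less 15 min break → 7 h 45 min
Tue: 05:48–13:30 = 7 h 42 min
Wed: 06:57–12:30 = 5 h 33 min; less 30 min break → 5 h 3 min
Thu: 05:56–12:11 = 6 h 15 min; less 30 min break → 5 h 45 min
Total: 7 h 45 min + 7 h 42 min + 5 h 3 min + 5 h 45 min = 26 h 15 min.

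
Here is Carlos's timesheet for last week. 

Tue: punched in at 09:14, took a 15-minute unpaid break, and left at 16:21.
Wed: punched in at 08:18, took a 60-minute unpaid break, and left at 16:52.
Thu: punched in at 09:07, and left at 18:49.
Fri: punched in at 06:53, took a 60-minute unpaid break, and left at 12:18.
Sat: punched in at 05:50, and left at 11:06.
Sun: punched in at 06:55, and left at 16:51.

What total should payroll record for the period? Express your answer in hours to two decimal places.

Tue: 09:14–16:21 = 7 h 7 min; less 15 min break → 6 h 52 min
Wed: 08:18–16:52 = 8 h 34 min; less 60 min break → 7 h 34 min
Thu: 09:07–18:49 = 9 h 42 min
Fri: 06:53–12:18 = 5 h 25 min; less 60 min break → 4 h 25 min
Sat: 05:50–11:06 = 5 h 16 min
Sun: 06:55–16:51 = 9 h 56 min
Total: 6 h 52 min + 7 h 34 min + 9 h 42 min + 4 h 25 min + 5 h 16 min + 9 h 56 min = 43 h 45 min.

43.75 hours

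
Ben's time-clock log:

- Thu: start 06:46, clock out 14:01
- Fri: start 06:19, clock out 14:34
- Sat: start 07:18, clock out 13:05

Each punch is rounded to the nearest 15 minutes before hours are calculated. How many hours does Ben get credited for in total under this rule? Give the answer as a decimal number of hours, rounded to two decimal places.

21.25 hours

Thu: in 06:46→06:45, out 14:01→14:00; 7 h 15 min
Fri: in 06:19→06:15, out 14:34→14:30; 8 h 15 min
Sat: in 07:18→07:15, out 13:05→13:00; 5 h 45 min
Total credited: 21 h 15 min.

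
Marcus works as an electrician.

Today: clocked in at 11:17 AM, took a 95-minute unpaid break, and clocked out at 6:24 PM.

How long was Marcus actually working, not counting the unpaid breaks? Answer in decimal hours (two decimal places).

Today: 11:17 AM–6:24 PM = 7 h 7 min; less 95 min break → 5 h 32 min

5.53 hours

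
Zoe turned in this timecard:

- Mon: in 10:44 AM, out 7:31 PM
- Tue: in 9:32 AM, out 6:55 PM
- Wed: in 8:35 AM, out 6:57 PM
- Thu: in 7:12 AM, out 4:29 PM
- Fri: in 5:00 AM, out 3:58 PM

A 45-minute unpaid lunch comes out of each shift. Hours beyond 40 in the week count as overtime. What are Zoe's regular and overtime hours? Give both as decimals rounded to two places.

Mon: 10:44 AM–7:31 PM = 8 h 47 min; less 45 min break → 8 h 2 min
Tue: 9:32 AM–6:55 PM = 9 h 23 min; less 45 min break → 8 h 38 min
Wed: 8:35 AM–6:57 PM = 10 h 22 min; less 45 min break → 9 h 37 min
Thu: 7:12 AM–4:29 PM = 9 h 17 min; less 45 min break → 8 h 32 min
Fri: 5:00 AM–3:58 PM = 10 h 58 min; less 45 min break → 10 h 13 min
Total worked: 45 h 2 min = 45.03 h.
Threshold 40 h → overtime 5 h 2 min, regular 40 h 0 min.

Regular 40.00 hours, overtime 5.03 hours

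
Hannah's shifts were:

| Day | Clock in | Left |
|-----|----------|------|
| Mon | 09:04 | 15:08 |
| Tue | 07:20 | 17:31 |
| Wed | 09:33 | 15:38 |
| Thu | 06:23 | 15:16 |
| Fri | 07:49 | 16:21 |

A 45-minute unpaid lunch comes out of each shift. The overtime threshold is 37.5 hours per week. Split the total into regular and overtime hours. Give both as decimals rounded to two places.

Regular 36.00 hours, overtime 0.00 hours

Mon: 09:04–15:08 = 6 h 4 min; less 45 min break → 5 h 19 min
Tue: 07:20–17:31 = 10 h 11 min; less 45 min break → 9 h 26 min
Wed: 09:33–15:38 = 6 h 5 min; less 45 min break → 5 h 20 min
Thu: 06:23–15:16 = 8 h 53 min; less 45 min break → 8 h 8 min
Fri: 07:49–16:21 = 8 h 32 min; less 45 min break → 7 h 47 min
Total worked: 36 h 0 min = 36.00 h.
Threshold 37.5 h → overtime 0 h 0 min, regular 36 h 0 min.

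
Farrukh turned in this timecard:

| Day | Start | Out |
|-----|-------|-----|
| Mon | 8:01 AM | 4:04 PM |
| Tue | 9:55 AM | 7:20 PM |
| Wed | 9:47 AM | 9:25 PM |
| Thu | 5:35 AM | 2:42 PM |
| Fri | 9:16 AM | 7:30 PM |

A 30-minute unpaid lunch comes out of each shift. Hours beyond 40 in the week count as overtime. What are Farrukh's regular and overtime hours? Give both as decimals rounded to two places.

Mon: 8:01 AM–4:04 PM = 8 h 3 min; less 30 min break → 7 h 33 min
Tue: 9:55 AM–7:20 PM = 9 h 25 min; less 30 min break → 8 h 55 min
Wed: 9:47 AM–9:25 PM = 11 h 38 min; less 30 min break → 11 h 8 min
Thu: 5:35 AM–2:42 PM = 9 h 7 min; less 30 min break → 8 h 37 min
Fri: 9:16 AM–7:30 PM = 10 h 14 min; less 30 min break → 9 h 44 min
Total worked: 45 h 57 min = 45.95 h.
Threshold 40 h → overtime 5 h 57 min, regular 40 h 0 min.

Regular 40.00 hours, overtime 5.95 hours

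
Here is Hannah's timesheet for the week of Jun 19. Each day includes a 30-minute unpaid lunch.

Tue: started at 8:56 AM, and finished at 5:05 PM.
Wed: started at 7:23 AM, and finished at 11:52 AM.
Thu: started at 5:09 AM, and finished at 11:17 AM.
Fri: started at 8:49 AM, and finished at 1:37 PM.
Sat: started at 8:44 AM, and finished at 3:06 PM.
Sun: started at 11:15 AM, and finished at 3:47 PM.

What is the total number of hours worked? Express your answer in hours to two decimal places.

Tue: 8:56 AM–5:05 PM = 8 h 9 min; less 30 min break → 7 h 39 min
Wed: 7:23 AM–11:52 AM = 4 h 29 min; less 30 min break → 3 h 59 min
Thu: 5:09 AM–11:17 AM = 6 h 8 min; less 30 min break → 5 h 38 min
Fri: 8:49 AM–1:37 PM = 4 h 48 min; less 30 min break → 4 h 18 min
Sat: 8:44 AM–3:06 PM = 6 h 22 min; less 30 min break → 5 h 52 min
Sun: 11:15 AM–3:47 PM = 4 h 32 min; less 30 min break → 4 h 2 min
Total: 7 h 39 min + 3 h 59 min + 5 h 38 min + 4 h 18 min + 5 h 52 min + 4 h 2 min = 31 h 28 min.

31.47 hours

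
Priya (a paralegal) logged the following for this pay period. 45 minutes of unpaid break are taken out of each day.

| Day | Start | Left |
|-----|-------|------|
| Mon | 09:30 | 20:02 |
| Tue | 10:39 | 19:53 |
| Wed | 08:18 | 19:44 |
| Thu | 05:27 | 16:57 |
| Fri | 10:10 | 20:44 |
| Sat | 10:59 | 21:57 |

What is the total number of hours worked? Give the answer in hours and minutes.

59 h 44 min

Mon: 09:30–20:02 = 10 h 32 min; less 45 min break → 9 h 47 min
Tue: 10:39–19:53 = 9 h 14 min; less 45 min break → 8 h 29 min
Wed: 08:18–19:44 = 11 h 26 min; less 45 min break → 10 h 41 min
Thu: 05:27–16:57 = 11 h 30 min; less 45 min break → 10 h 45 min
Fri: 10:10–20:44 = 10 h 34 min; less 45 min break → 9 h 49 min
Sat: 10:59–21:57 = 10 h 58 min; less 45 min break → 10 h 13 min
Total: 9 h 47 min + 8 h 29 min + 10 h 41 min + 10 h 45 min + 9 h 49 min + 10 h 13 min = 59 h 44 min.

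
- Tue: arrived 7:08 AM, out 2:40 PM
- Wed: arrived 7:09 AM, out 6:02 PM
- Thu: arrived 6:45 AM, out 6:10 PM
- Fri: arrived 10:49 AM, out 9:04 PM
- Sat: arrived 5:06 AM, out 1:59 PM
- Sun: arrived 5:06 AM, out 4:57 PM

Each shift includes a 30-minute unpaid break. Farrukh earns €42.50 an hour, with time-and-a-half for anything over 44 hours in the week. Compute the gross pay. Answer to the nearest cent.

Tue: 7:08 AM–2:40 PM = 7 h 32 min; less 30 min break → 7 h 2 min
Wed: 7:09 AM–6:02 PM = 10 h 53 min; less 30 min break → 10 h 23 min
Thu: 6:45 AM–6:10 PM = 11 h 25 min; less 30 min break → 10 h 55 min
Fri: 10:49 AM–9:04 PM = 10 h 15 min; less 30 min break → 9 h 45 min
Sat: 5:06 AM–1:59 PM = 8 h 53 min; less 30 min break → 8 h 23 min
Sun: 5:06 AM–4:57 PM = 11 h 51 min; less 30 min break → 11 h 21 min
Total worked: 57 h 49 min = 3469 min.
Regular 44 h 0 min = 2640 min at €42.50/h; overtime 13 h 49 min = 829 min at €63.75/h.
Pay = (2640 × €42.50 + 829 × €63.75) ÷ 60 = €2750.81.

€2750.81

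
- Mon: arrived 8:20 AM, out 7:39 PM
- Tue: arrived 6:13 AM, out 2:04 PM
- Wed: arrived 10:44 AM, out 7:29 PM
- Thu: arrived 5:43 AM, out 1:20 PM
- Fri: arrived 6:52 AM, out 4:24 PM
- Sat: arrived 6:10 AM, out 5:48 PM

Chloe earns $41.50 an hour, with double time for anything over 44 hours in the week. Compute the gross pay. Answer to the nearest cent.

$2880.10

Mon: 8:20 AM–7:39 PM = 11 h 19 min
Tue: 6:13 AM–2:04 PM = 7 h 51 min
Wed: 10:44 AM–7:29 PM = 8 h 45 min
Thu: 5:43 AM–1:20 PM = 7 h 37 min
Fri: 6:52 AM–4:24 PM = 9 h 32 min
Sat: 6:10 AM–5:48 PM = 11 h 38 min
Total worked: 56 h 42 min = 3402 min.
Regular 44 h 0 min = 2640 min at $41.50/h; overtime 12 h 42 min = 762 min at $83.00/h.
Pay = (2640 × $41.50 + 762 × $83.00) ÷ 60 = $2880.10.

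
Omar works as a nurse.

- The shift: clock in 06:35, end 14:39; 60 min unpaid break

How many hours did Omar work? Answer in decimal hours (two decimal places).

7.07 hours

The shift: 06:35–14:39 = 8 h 4 min; less 60 min break → 7 h 4 min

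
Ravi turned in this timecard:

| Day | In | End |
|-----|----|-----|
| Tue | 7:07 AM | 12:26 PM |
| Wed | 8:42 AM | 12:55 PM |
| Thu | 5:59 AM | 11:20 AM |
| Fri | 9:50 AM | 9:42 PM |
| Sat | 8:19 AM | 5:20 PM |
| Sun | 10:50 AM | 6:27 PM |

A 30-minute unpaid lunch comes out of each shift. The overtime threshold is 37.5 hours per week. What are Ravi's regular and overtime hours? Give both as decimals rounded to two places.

Regular 37.50 hours, overtime 2.88 hours

Tue: 7:07 AM–12:26 PM = 5 h 19 min; less 30 min break → 4 h 49 min
Wed: 8:42 AM–12:55 PM = 4 h 13 min; less 30 min break → 3 h 43 min
Thu: 5:59 AM–11:20 AM = 5 h 21 min; less 30 min break → 4 h 51 min
Fri: 9:50 AM–9:42 PM = 11 h 52 min; less 30 min break → 11 h 22 min
Sat: 8:19 AM–5:20 PM = 9 h 1 min; less 30 min break → 8 h 31 min
Sun: 10:50 AM–6:27 PM = 7 h 37 min; less 30 min break → 7 h 7 min
Total worked: 40 h 23 min = 40.38 h.
Threshold 37.5 h → overtime 2 h 53 min, regular 37 h 30 min.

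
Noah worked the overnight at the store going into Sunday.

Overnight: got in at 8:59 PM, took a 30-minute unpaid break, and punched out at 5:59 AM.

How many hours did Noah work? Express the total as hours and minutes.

8 h 30 min

Overnight: 8:59 PM → midnight = 3 h 1 min; midnight → 5:59 AM = 5 h 59 min; span 9 h 0 min; less 30 min break → 8 h 30 min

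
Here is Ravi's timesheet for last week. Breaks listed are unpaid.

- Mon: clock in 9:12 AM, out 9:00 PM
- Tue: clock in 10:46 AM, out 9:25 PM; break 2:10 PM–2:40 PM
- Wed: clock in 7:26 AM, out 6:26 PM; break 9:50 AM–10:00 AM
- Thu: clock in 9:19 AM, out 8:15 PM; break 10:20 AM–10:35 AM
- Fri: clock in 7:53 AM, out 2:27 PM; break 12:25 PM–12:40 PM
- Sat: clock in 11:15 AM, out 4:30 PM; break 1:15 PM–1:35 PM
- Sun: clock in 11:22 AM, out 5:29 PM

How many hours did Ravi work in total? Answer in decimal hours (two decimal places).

Mon: 9:12 AM–9:00 PM = 11 h 48 min
Tue: 10:46 AM–9:25 PM = 10 h 39 min; less 30 min break → 10 h 9 min
Wed: 7:26 AM–6:26 PM = 11 h 0 min; less 10 min break → 10 h 50 min
Thu: 9:19 AM–8:15 PM = 10 h 56 min; less 15 min break → 10 h 41 min
Fri: 7:53 AM–2:27 PM = 6 h 34 min; less 15 min break → 6 h 19 min
Sat: 11:15 AM–4:30 PM = 5 h 15 min; less 20 min break → 4 h 55 min
Sun: 11:22 AM–5:29 PM = 6 h 7 min
Total: 11 h 48 min + 10 h 9 min + 10 h 50 min + 10 h 41 min + 6 h 19 min + 4 h 55 min + 6 h 7 min = 60 h 49 min.

60.82 hours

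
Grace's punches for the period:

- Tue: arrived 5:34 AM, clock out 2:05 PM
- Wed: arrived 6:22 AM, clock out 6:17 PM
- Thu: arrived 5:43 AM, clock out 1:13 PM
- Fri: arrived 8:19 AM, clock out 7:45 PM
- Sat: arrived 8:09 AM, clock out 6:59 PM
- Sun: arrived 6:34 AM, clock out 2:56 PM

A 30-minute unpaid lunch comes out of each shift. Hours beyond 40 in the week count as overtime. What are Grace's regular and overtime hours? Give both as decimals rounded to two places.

Tue: 5:34 AM–2:05 PM = 8 h 31 min; less 30 min break → 8 h 1 min
Wed: 6:22 AM–6:17 PM = 11 h 55 min; less 30 min break → 11 h 25 min
Thu: 5:43 AM–1:13 PM = 7 h 30 min; less 30 min break → 7 h 0 min
Fri: 8:19 AM–7:45 PM = 11 h 26 min; less 30 min break → 10 h 56 min
Sat: 8:09 AM–6:59 PM = 10 h 50 min; less 30 min break → 10 h 20 min
Sun: 6:34 AM–2:56 PM = 8 h 22 min; less 30 min break → 7 h 52 min
Total worked: 55 h 34 min = 55.57 h.
Threshold 40 h → overtime 15 h 34 min, regular 40 h 0 min.

Regular 40.00 hours, overtime 15.57 hours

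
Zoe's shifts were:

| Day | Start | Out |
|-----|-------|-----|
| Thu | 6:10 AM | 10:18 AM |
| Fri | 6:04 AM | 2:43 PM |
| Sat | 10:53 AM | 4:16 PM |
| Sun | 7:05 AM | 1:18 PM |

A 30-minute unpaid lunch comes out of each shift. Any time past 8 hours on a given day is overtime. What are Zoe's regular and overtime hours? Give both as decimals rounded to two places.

Thu: 6:10 AM–10:18 AM = 4 h 8 min; less 30 min break → 3 h 38 min
Fri: 6:04 AM–2:43 PM = 8 h 39 min; less 30 min break → 8 h 9 min
Sat: 10:53 AM–4:16 PM = 5 h 23 min; less 30 min break → 4 h 53 min
Sun: 7:05 AM–1:18 PM = 6 h 13 min; less 30 min break → 5 h 43 min
Thu reg 3 h 38 min / OT 0 h 0 min; Fri reg 8 h 0 min / OT 0 h 9 min; Sat reg 4 h 53 min / OT 0 h 0 min; Sun reg 5 h 43 min / OT 0 h 0 min.
Totals: regular 22 h 14 min, overtime 0 h 9 min.

Regular 22.23 hours, overtime 0.15 hours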